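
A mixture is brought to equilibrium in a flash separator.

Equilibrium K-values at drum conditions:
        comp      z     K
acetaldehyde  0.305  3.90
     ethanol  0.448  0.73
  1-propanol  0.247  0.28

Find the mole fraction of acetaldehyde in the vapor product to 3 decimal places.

Newton–Raphson from ψ = 0.56:
  ψ = 0.560: g = -0.1034, g' = -0.777 → ψ = 0.427
  ψ = 0.427: g = 0.0017, g' = -0.821 → ψ = 0.429
Converged at ψ = 0.429.
Compositions from xᵢ = zᵢ/(1+ψ(Kᵢ−1)), yᵢ = Kᵢxᵢ:
  acetaldehyde: x = 0.136, y = 0.530
  ethanol: x = 0.507, y = 0.370
  1-propanol: x = 0.357, y = 0.100

y_acetaldehyde = 0.530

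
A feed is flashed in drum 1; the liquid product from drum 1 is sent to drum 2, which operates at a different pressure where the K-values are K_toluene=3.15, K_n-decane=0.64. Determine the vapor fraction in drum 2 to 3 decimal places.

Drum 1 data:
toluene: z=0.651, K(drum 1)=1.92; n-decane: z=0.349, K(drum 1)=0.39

Drum 1:
Rachford–Rice: g(ψ₁) = Σ zᵢ(Kᵢ−1)/(1+ψ₁(Kᵢ−1)) = 0.
Feasibility: ΣzᵢKᵢ = 1.386, Σzᵢ/Kᵢ = 1.234 — both > 1, two phases present.
Newton iteration, ψ₁⁰ = 0.47:
  ψ₁ = 0.470: g = 0.1197, g' = -0.524 → ψ₁ = 0.698
  ψ₁ = 0.698: g = -0.0063, g' = -0.598 → ψ₁ = 0.688
Converged at ψ₁ = 0.688.
Drum-1 compositions:
  toluene: x = 0.399, y = 0.765
  n-decane: x = 0.601, y = 0.235
Drum-2 feed = drum-1 liquid: z₂ = (0.3987, 0.6013).
Drum 2:
Let ψ₂ = V/F and solve Σ zᵢ(Kᵢ−1)/(1+ψ₂(Kᵢ−1)) = 0.
Feasibility: ΣzᵢKᵢ = 1.641, Σzᵢ/Kᵢ = 1.066 — both > 1, two phases present.
Newton iteration, ψ₂⁰ = 0.5:
  ψ₂ = 0.500: g = 0.1491, g' = -0.544 → ψ₂ = 0.774
  ψ₂ = 0.774: g = 0.0216, g' = -0.409 → ψ₂ = 0.827
  ψ₂ = 0.827: g = 0.0003, g' = -0.397 → ψ₂ = 0.828
Converged at ψ₂ = 0.828.
  toluene: x = 0.143, y = 0.452
  n-decane: x = 0.857, y = 0.548

V/F (drum 2) = 0.828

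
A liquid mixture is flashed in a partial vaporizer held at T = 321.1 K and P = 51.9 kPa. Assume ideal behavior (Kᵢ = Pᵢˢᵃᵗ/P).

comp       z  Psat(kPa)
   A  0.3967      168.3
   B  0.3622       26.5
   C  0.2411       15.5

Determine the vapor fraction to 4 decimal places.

Raoult's law: Kᵢ = Pᵢˢᵃᵗ/P = Pᵢˢᵃᵗ/51.9.
  K_A = 168.3/51.9 = 3.242775, K_B = 26.5/51.9 = 0.510597, K_C = 15.5/51.9 = 0.298651
Rachford–Rice: g(ψ) = Σ zᵢ(Kᵢ−1)/(1+ψ(Kᵢ−1)) = 0.
g(0) = ΣzᵢKᵢ − 1 = 0.5434 and g(1) = 1 − Σzᵢ/Kᵢ = -0.6390, so a root lies in (0, 1).
Iterate (Newton) starting at ψ = 0.5:
  ψ = 0.5000: g = -0.07571, g' = -0.8767 → ψ = 0.4136
  ψ = 0.4136: g = 0.00108, g' = -0.9087 → ψ = 0.4148
Converged at ψ = 0.4148.

ψ = 0.4148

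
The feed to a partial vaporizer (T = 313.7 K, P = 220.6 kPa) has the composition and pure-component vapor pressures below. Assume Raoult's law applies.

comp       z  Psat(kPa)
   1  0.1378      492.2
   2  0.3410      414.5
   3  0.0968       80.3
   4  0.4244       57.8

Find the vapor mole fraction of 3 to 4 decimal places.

y_3 = 0.0385

Raoult's law: Kᵢ = Pᵢˢᵃᵗ/P = Pᵢˢᵃᵗ/220.6.
  K_1 = 492.2/220.6 = 2.231188, K_2 = 414.5/220.6 = 1.878966, K_3 = 80.3/220.6 = 0.364007, K_4 = 57.8/220.6 = 0.262013
Newton–Raphson from V/F = 0.41:
  V/F = 0.4100: g = -0.19929, g' = -0.7815 → V/F = 0.1550
  V/F = 0.1550: g = -0.01568, g' = -0.6943 → V/F = 0.1324
Converged at V/F = 0.1324.
Compositions from xᵢ = zᵢ/(1+V/F(Kᵢ−1)), yᵢ = Kᵢxᵢ:
  1: x = 0.1185, y = 0.2644
  2: x = 0.3054, y = 0.5739
  3: x = 0.1057, y = 0.0385
  4: x = 0.4704, y = 0.1232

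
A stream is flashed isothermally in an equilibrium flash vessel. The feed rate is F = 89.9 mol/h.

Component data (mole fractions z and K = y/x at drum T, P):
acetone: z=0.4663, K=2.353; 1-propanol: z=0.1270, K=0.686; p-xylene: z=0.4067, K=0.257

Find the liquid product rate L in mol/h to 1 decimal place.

Let ψ = V/F and solve Σ zᵢ(Kᵢ−1)/(1+ψ(Kᵢ−1)) = 0.
Feasibility: ΣzᵢKᵢ = 1.2888, Σzᵢ/Kᵢ = 1.9658 — both > 1, two phases present.
Newton–Raphson from ψ = 0.5:
  ψ = 0.5000: g = -0.15178, g' = -0.8897 → ψ = 0.3294
  ψ = 0.3294: g = -0.00818, g' = -0.8176 → ψ = 0.3194
Converged at ψ = 0.3194.
Then V = ψ·F = 0.3194·89.9 = 28.7 mol/h and L = F − V = 61.2 mol/h.

L = 61.2 mol/h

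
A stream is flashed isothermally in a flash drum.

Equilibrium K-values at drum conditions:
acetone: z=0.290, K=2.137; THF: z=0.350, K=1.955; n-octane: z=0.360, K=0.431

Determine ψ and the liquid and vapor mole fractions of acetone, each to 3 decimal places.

ψ = 0.777, x_acetone = 0.154, y_acetone = 0.329

Let ψ = V/F and solve Σ zᵢ(Kᵢ−1)/(1+ψ(Kᵢ−1)) = 0.
Check two-phase: ΣzᵢKᵢ = 1.459 > 1 and Σzᵢ/Kᵢ = 1.150 > 1, so g(0) = 0.459 > 0 and g(1) = -0.150 < 0.
Iterate (Newton) starting at ψ = 0.61:
  ψ = 0.610: g = 0.0922, g' = -0.532 → ψ = 0.783
  ψ = 0.783: g = -0.0040, g' = -0.589 → ψ = 0.777
Converged at ψ = 0.777.
Compositions from xᵢ = zᵢ/(1+ψ(Kᵢ−1)), yᵢ = Kᵢxᵢ:
  acetone: x = 0.154, y = 0.329
  THF: x = 0.201, y = 0.393
  n-octane: x = 0.645, y = 0.278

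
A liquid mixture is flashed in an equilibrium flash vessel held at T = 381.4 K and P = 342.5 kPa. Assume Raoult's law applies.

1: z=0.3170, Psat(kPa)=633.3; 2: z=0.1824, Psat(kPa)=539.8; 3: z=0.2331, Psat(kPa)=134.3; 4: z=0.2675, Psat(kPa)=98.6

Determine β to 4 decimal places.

Raoult's law: Kᵢ = Pᵢˢᵃᵗ/P = Pᵢˢᵃᵗ/342.5.
  K_1 = 633.3/342.5 = 1.849051, K_2 = 539.8/342.5 = 1.576058, K_3 = 134.3/342.5 = 0.392117, K_4 = 98.6/342.5 = 0.287883
Rachford–Rice: g(β) = Σ zᵢ(Kᵢ−1)/(1+β(Kᵢ−1)) = 0.
Feasibility: ΣzᵢKᵢ = 1.0420, Σzᵢ/Kᵢ = 1.8108 — both > 1, two phases present.
Newton iteration, β⁰ = 0.5:
  β = 0.5000: g = -0.22888, g' = -0.6540 → β = 0.1500
  β = 0.1500: g = -0.03375, g' = -0.5054 → β = 0.0833
  β = 0.0833: g = -0.00011, g' = -0.5033 → β = 0.0830
Converged at β = 0.0830.

β = 0.0830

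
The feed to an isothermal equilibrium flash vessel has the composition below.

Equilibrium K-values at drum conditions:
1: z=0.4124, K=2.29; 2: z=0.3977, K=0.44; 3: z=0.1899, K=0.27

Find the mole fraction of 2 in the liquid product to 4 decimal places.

x_2 = 0.4517

Newton–Raphson from β = 0.5:
  β = 0.5000: g = -0.20423, g' = -0.7452 → β = 0.2259
  β = 0.2259: g = -0.00904, g' = -0.7201 → β = 0.2134
Converged at β = 0.2134.
Compositions from xᵢ = zᵢ/(1+β(Kᵢ−1)), yᵢ = Kᵢxᵢ:
  1: x = 0.3234, y = 0.7405
  2: x = 0.4517, y = 0.1987
  3: x = 0.2249, y = 0.0607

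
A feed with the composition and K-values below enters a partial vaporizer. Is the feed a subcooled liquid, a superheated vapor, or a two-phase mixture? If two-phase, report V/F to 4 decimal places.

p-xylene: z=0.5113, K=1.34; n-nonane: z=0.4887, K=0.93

ΣzᵢKᵢ = 1.1396; Σzᵢ/Kᵢ = 0.9071.
Since Σzᵢ/Kᵢ < 1 the mixture is above its dew point — single vapor phase.

superheated vapor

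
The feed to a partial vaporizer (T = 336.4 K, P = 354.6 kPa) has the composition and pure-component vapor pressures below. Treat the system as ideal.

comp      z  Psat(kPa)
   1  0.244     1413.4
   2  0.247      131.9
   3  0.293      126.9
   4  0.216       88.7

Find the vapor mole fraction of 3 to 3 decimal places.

y_3 = 0.113

Raoult's law: Kᵢ = Pᵢˢᵃᵗ/P = Pᵢˢᵃᵗ/354.6.
  K_1 = 1413.4/354.6 = 3.98590, K_2 = 131.9/354.6 = 0.37197, K_3 = 126.9/354.6 = 0.35787, K_4 = 88.7/354.6 = 0.25014
Let ψ = V/F and solve Σ zᵢ(Kᵢ−1)/(1+ψ(Kᵢ−1)) = 0.
Feasibility: ΣzᵢKᵢ = 1.223, Σzᵢ/Kᵢ = 2.408 — both > 1, two phases present.
Newton–Raphson from ψ = 0.64:
  ψ = 0.640: g = -0.6399, g' = -1.326 → ψ = 0.158
  ψ = 0.158: g = -0.0696, g' = -1.432 → ψ = 0.109
  ψ = 0.109: g = 0.0046, g' = -1.635 → ψ = 0.112
Converged at ψ = 0.112.
Compositions from xᵢ = zᵢ/(1+ψ(Kᵢ−1)), yᵢ = Kᵢxᵢ:
  1: x = 0.183, y = 0.729
  2: x = 0.266, y = 0.099
  3: x = 0.316, y = 0.113
  4: x = 0.236, y = 0.059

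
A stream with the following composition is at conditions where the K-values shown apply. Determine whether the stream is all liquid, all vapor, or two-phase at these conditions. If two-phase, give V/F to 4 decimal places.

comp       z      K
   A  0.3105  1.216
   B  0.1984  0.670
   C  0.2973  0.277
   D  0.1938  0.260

all liquid

ΣzᵢKᵢ = 0.6432; Σzᵢ/Kᵢ = 2.3701.
Since ΣzᵢKᵢ < 1 the mixture is below its bubble point — single liquid phase.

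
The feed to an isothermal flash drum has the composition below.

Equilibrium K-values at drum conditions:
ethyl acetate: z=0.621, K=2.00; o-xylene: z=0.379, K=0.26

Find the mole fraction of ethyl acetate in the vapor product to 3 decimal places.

y_ethyl acetate = 0.851

Binary case is linear: z₁(K₁−1)(1+ψ(K₂−1)) + z₂(K₂−1)(1+ψ(K₁−1)) = 0
⇒ ψ = [z₁(K₁−1)+z₂(K₂−1)] / [−(K₁−1)(K₂−1)] = 0.3405/0.7400 = 0.460
Compositions from xᵢ = zᵢ/(1+ψ(Kᵢ−1)), yᵢ = Kᵢxᵢ:
  ethyl acetate: x = 0.425, y = 0.851
  o-xylene: x = 0.575, y = 0.149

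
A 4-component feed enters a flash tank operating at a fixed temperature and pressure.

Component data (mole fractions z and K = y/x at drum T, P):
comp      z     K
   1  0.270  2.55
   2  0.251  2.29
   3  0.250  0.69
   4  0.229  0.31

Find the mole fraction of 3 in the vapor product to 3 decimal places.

Rachford–Rice: g(V/F) = Σ zᵢ(Kᵢ−1)/(1+V/F(Kᵢ−1)) = 0.
Check two-phase: ΣzᵢKᵢ = 1.507 > 1 and Σzᵢ/Kᵢ = 1.317 > 1, so g(0) = 0.507 > 0 and g(1) = -0.317 < 0.
Newton iteration, V/F⁰ = 0.5:
  V/F = 0.500: g = 0.0997, g' = -0.648 → V/F = 0.654
  V/F = 0.654: g = -0.0016, g' = -0.683 → V/F = 0.651
Converged at V/F = 0.651.
Compositions from xᵢ = zᵢ/(1+V/F(Kᵢ−1)), yᵢ = Kᵢxᵢ:
  1: x = 0.134, y = 0.343
  2: x = 0.136, y = 0.312
  3: x = 0.313, y = 0.216
  4: x = 0.416, y = 0.129

y_3 = 0.216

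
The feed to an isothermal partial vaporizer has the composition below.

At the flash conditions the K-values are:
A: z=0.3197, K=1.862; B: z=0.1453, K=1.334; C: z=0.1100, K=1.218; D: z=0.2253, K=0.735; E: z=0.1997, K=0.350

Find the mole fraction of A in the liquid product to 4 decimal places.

x_A = 0.2256

Newton iteration, β⁰ = 0.57:
  β = 0.5700: g = -0.02964, g' = -0.3573 → β = 0.4870
  β = 0.4870: g = -0.00097, g' = -0.3356 → β = 0.4841
Converged at β = 0.4841.
Compositions from xᵢ = zᵢ/(1+β(Kᵢ−1)), yᵢ = Kᵢxᵢ:
  A: x = 0.2256, y = 0.4200
  B: x = 0.1251, y = 0.1669
  C: x = 0.0995, y = 0.1212
  D: x = 0.2585, y = 0.1900
  E: x = 0.2914, y = 0.1020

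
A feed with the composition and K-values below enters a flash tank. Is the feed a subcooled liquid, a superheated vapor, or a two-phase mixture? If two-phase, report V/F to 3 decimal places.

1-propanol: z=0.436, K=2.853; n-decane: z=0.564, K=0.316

ΣzᵢKᵢ = 1.422; Σzᵢ/Kᵢ = 1.938.
Both exceed 1, so a two-phase solution exists.
Let ψ = V/F and solve Σ zᵢ(Kᵢ−1)/(1+ψ(Kᵢ−1)) = 0.
Binary case is linear: z₁(K₁−1)(1+ψ(K₂−1)) + z₂(K₂−1)(1+ψ(K₁−1)) = 0
⇒ ψ = [z₁(K₁−1)+z₂(K₂−1)] / [−(K₁−1)(K₂−1)] = 0.4221/1.2675 = 0.333

two-phase, V/F = 0.333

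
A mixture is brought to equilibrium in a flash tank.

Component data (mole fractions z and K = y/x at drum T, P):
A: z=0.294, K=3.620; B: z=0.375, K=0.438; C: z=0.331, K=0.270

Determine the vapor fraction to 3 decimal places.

ψ = 0.188

Material balance + equilibrium reduce to Σ zᵢ(Kᵢ−1)/(1+ψ(Kᵢ−1)) = 0.
g(0) = ΣzᵢKᵢ − 1 = 0.318 and g(1) = 1 − Σzᵢ/Kᵢ = -1.163, so a root lies in (0, 1).
Iterate (Newton) starting at ψ = 0.5:
  ψ = 0.500: g = -0.3402, g' = -1.045 → ψ = 0.174
  ψ = 0.174: g = 0.0182, g' = -1.328 → ψ = 0.188
Converged at ψ = 0.188.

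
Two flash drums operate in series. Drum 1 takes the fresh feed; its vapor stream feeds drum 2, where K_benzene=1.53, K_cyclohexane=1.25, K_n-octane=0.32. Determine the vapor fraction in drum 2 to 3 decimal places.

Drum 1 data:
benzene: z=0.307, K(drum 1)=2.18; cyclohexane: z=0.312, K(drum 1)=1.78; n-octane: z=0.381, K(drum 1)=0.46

Drum 1:
Rachford–Rice: g(ψ₁) = Σ zᵢ(Kᵢ−1)/(1+ψ₁(Kᵢ−1)) = 0.
Check two-phase: ΣzᵢKᵢ = 1.400 > 1 and Σzᵢ/Kᵢ = 1.144 > 1, so g(0) = 0.400 > 0 and g(1) = -0.144 < 0.
Newton–Raphson from ψ₁ = 0.56:
  ψ₁ = 0.560: g = 0.0926, g' = -0.475 → ψ₁ = 0.755
  ψ₁ = 0.755: g = -0.0025, g' = -0.511 → ψ₁ = 0.750
Converged at ψ₁ = 0.750.
Drum-1 compositions:
  benzene: x = 0.163, y = 0.355
  cyclohexane: x = 0.197, y = 0.350
  n-octane: x = 0.640, y = 0.295
Drum-2 feed = drum-1 vapor: z₂ = (0.3551, 0.3504, 0.2945).
Drum 2:
Iterate (Newton) starting at ψ₂ = 0.62:
  ψ₂ = 0.620: g = -0.1288, g' = -0.480 → ψ₂ = 0.352
  ψ₂ = 0.352: g = -0.0241, g' = -0.325 → ψ₂ = 0.278
  ψ₂ = 0.278: g = -0.0009, g' = -0.302 → ψ₂ = 0.275
Converged at ψ₂ = 0.275.
  benzene: x = 0.310, y = 0.474
  cyclohexane: x = 0.328, y = 0.410
  n-octane: x = 0.362, y = 0.116

V/F (drum 2) = 0.275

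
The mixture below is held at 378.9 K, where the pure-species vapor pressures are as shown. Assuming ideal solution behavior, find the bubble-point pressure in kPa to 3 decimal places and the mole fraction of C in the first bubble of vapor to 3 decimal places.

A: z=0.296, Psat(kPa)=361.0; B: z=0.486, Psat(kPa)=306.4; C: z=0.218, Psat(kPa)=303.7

At the bubble point ψ → 0, so ΣzᵢKᵢ = 1 with Kᵢ = Pᵢˢᵃᵗ/P ⇒ P = ΣzᵢPᵢˢᵃᵗ.
P = 0.296·361.0 + 0.486·306.4 + 0.218·303.7 = 321.973 kPa
yᵢ = zᵢPᵢˢᵃᵗ/P ⇒ y_C = 0.218·303.7/321.973 = 0.206

Pbub = 321.973 kPa, y_C = 0.206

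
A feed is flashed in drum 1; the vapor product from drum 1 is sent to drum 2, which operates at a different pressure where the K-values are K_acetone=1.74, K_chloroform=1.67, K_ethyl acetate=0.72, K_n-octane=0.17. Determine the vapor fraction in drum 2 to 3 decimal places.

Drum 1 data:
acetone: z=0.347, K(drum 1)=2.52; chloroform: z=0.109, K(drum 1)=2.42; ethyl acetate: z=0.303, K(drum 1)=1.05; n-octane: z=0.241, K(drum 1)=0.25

V/F (drum 2) = 0.576

Drum 1:
Newton–Raphson from ψ₁ = 0.5:
  ψ₁ = 0.500: g = 0.1158, g' = -0.682 → ψ₁ = 0.670
  ψ₁ = 0.670: g = -0.0079, g' = -0.803 → ψ₁ = 0.660
Converged at ψ₁ = 0.660.
Drum-1 compositions:
  acetone: x = 0.173, y = 0.437
  chloroform: x = 0.056, y = 0.136
  ethyl acetate: x = 0.293, y = 0.308
  n-octane: x = 0.477, y = 0.119
Drum-2 feed = drum-1 vapor: z₂ = (0.4365, 0.1362, 0.3080, 0.1193).
Drum 2:
Material balance + equilibrium reduce to Σ zᵢ(Kᵢ−1)/(1+ψ₂(Kᵢ−1)) = 0.
Feasibility: ΣzᵢKᵢ = 1.229, Σzᵢ/Kᵢ = 1.462 — both > 1, two phases present.
Newton iteration, ψ₂⁰ = 0.59:
  ψ₂ = 0.590: g = -0.0071, g' = -0.497 → ψ₂ = 0.576
Converged at ψ₂ = 0.576.
  acetone: x = 0.306, y = 0.533
  chloroform: x = 0.098, y = 0.164
  ethyl acetate: x = 0.367, y = 0.264
  n-octane: x = 0.228, y = 0.039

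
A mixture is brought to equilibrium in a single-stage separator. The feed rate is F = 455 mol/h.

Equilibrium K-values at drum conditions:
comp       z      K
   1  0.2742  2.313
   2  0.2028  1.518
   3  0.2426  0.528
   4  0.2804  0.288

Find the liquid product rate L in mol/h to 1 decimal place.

L = 347.9 mol/h

Rachford–Rice: g(V/F) = Σ zᵢ(Kᵢ−1)/(1+V/F(Kᵢ−1)) = 0.
Feasibility: ΣzᵢKᵢ = 1.1509, Σzᵢ/Kᵢ = 1.6852 — both > 1, two phases present.
Newton–Raphson from V/F = 0.4:
  V/F = 0.4000: g = -0.09723, g' = -0.6006 → V/F = 0.2381
  V/F = 0.2381: g = -0.00161, g' = -0.5922 → V/F = 0.2354
Converged at V/F = 0.2354.
Then V = V/F·F = 0.2354·455 = 107.1 mol/h and L = F − V = 347.9 mol/h.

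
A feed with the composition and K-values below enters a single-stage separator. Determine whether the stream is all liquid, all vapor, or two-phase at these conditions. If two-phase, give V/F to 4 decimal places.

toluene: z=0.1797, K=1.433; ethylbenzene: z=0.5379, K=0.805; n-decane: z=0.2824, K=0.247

all liquid

ΣzᵢKᵢ = 0.7603; Σzᵢ/Kᵢ = 1.9369.
Since ΣzᵢKᵢ < 1 the mixture is below its bubble point — single liquid phase.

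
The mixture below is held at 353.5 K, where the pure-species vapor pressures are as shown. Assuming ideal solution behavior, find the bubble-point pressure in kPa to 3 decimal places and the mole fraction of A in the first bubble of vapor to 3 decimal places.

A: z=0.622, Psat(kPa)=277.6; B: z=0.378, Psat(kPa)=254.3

Pbub = 268.793 kPa, y_A = 0.642

At the bubble point ψ → 0, so ΣzᵢKᵢ = 1 with Kᵢ = Pᵢˢᵃᵗ/P ⇒ P = ΣzᵢPᵢˢᵃᵗ.
P = 0.622·277.6 + 0.378·254.3 = 268.793 kPa
yᵢ = zᵢPᵢˢᵃᵗ/P ⇒ y_A = 0.622·277.6/268.793 = 0.642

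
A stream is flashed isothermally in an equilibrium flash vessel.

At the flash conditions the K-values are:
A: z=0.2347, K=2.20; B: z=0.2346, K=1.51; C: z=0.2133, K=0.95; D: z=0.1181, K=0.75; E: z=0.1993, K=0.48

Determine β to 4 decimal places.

Rachford–Rice: g(β) = Σ zᵢ(Kᵢ−1)/(1+β(Kᵢ−1)) = 0.
Feasibility: ΣzᵢKᵢ = 1.2575, Σzᵢ/Kᵢ = 1.0592 — both > 1, two phases present.
Newton–Raphson from β = 0.5:
  β = 0.5000: g = 0.08663, g' = -0.2794 → β = 0.8101
  β = 0.8101: g = 0.00027, g' = -0.2905 → β = 0.8110
Converged at β = 0.8110.

β = 0.8110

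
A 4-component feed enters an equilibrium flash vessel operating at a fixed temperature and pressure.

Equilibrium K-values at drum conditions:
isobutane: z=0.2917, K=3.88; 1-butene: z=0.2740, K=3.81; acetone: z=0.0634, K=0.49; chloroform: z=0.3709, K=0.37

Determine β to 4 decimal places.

β = 0.7675

Material balance + equilibrium reduce to Σ zᵢ(Kᵢ−1)/(1+β(Kᵢ−1)) = 0.
g(0) = ΣzᵢKᵢ − 1 = 1.3440 and g(1) = 1 − Σzᵢ/Kᵢ = -0.2789, so a root lies in (0, 1).
Newton iteration, β⁰ = 0.51:
  β = 0.5100: g = 0.26874, g' = -1.1121 → β = 0.7516
  β = 0.7516: g = 0.01658, g' = -1.0395 → β = 0.7676
  β = 0.7676: g = -0.00007, g' = -1.0483 → β = 0.7675
Converged at β = 0.7675.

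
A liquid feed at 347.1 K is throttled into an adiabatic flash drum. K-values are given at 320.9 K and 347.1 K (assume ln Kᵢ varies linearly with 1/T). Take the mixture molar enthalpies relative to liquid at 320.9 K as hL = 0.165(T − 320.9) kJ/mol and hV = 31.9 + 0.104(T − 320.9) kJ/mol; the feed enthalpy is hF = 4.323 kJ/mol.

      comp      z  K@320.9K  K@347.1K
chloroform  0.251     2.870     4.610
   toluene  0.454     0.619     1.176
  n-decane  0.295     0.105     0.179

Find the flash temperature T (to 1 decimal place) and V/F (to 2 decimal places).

Adiabatic flash: solve Rachford–Rice at each trial T, then check hF = ψ·hV(T) + (1−ψ)·hL(T).
  T = 320.9 K: K = (2.870, 0.619, 0.105), RR gives ψ = 0.028, H_out = 0.904 kJ/mol
  T = 347.1 K: K = (4.610, 1.176, 0.179), RR gives ψ = 0.486, H_out = 19.037 kJ/mol
  T = 334.0 K: K = (3.671, 0.864, 0.139), RR gives ψ = 0.264, H_out = 10.379 kJ/mol
  T = 327.4 K: K = (3.251, 0.733, 0.121), RR gives ψ = 0.147, H_out = 5.716 kJ/mol
  T = 324.1 K: K = (3.054, 0.673, 0.113), RR gives ψ = 0.088, H_out = 3.313 kJ/mol
  T = 325.8 K: K = (3.154, 0.703, 0.117), RR gives ψ = 0.119, H_out = 4.559 kJ/mol
Linear interpolation between T = 324.1 (H_out = 3.313) and T = 325.8 (H_out = 4.559) on hF = 4.323 gives T ≈ 325.5 K, at which ψ = 0.11.

T = 325.5 K, V/F = 0.11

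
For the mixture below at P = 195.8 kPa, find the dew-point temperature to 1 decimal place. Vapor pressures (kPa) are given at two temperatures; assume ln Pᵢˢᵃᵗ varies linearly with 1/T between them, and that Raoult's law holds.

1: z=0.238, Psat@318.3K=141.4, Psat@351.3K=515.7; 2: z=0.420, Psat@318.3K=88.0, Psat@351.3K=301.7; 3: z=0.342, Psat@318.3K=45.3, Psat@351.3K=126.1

T = 347.7 K

Dew-point temperature: Σzᵢ·P/Pᵢˢᵃᵗ(T) = 1. Interpolate ln Pᵢˢᵃᵗ = aᵢ + bᵢ/T.
  T = 318.3 K: ΣzᵢP/Pᵢˢᵃᵗ = 2.7423
  T = 351.3 K: ΣzᵢP/Pᵢˢᵃᵗ = 0.8940
  T = 334.8 K: ΣzᵢP/Pᵢˢᵃᵗ = 1.5207
  T = 343.1 K: ΣzᵢP/Pᵢˢᵃᵗ = 1.1563
  T = 347.2 K: ΣzᵢP/Pᵢˢᵃᵗ = 1.0151
  T = 349.2 K: ΣzᵢP/Pᵢˢᵃᵗ = 0.9537
Interpolating between 347.2 K and 349.2 K gives T ≈ 347.7 K.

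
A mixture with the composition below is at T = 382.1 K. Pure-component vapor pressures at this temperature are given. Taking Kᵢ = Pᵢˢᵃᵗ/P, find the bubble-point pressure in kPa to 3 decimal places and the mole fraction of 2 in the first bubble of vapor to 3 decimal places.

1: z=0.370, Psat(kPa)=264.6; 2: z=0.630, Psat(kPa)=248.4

Pbub = 254.394 kPa, y_2 = 0.615

At the bubble point ψ → 0, so ΣzᵢKᵢ = 1 with Kᵢ = Pᵢˢᵃᵗ/P ⇒ P = ΣzᵢPᵢˢᵃᵗ.
P = 0.370·264.6 + 0.630·248.4 = 254.394 kPa
yᵢ = zᵢPᵢˢᵃᵗ/P ⇒ y_2 = 0.630·248.4/254.394 = 0.615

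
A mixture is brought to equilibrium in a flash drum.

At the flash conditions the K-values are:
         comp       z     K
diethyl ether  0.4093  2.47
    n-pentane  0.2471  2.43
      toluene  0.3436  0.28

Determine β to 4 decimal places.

β = 0.6755

Iterate (Newton) starting at β = 0.5:
  β = 0.5000: g = 0.16627, g' = -0.9005 → β = 0.6846
  β = 0.6846: g = -0.00948, g' = -1.0415 → β = 0.6755
Converged at β = 0.6755.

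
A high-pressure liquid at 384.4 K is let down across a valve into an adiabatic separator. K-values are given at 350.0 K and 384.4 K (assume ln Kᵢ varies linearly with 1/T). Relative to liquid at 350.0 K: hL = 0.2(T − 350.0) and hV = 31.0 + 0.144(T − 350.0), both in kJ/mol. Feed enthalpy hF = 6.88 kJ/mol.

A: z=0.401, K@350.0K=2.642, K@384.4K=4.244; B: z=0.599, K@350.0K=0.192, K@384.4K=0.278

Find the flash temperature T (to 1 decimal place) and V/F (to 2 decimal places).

T = 355.8 K, V/F = 0.19

Adiabatic flash: solve Rachford–Rice at each trial T, then check hF = ψ·hV(T) + (1−ψ)·hL(T).
  T = 350.0 K: K = (2.642, 0.192), RR gives ψ = 0.131, H_out = 4.076 kJ/mol
  T = 384.4 K: K = (4.244, 0.278), RR gives ψ = 0.371, H_out = 17.659 kJ/mol
  T = 367.2 K: K = (3.386, 0.233), RR gives ψ = 0.272, H_out = 11.604 kJ/mol
  T = 358.6 K: K = (3.000, 0.212), RR gives ψ = 0.209, H_out = 8.110 kJ/mol
  T = 354.3 K: K = (2.817, 0.202), RR gives ψ = 0.173, H_out = 6.176 kJ/mol
  T = 356.5 K: K = (2.910, 0.207), RR gives ψ = 0.192, H_out = 7.184 kJ/mol
Linear interpolation between T = 354.3 (H_out = 6.176) and T = 356.5 (H_out = 7.184) on hF = 6.88 gives T ≈ 355.8 K, at which ψ = 0.19.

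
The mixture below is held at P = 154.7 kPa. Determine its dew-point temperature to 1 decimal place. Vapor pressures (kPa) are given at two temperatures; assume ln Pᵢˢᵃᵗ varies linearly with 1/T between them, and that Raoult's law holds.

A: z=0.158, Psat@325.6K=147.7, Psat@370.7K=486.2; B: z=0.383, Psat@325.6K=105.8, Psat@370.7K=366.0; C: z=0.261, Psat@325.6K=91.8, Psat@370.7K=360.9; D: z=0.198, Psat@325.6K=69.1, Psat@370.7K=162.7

Dew-point temperature: Σzᵢ·P/Pᵢˢᵃᵗ(T) = 1. Interpolate ln Pᵢˢᵃᵗ = aᵢ + bᵢ/T.
  T = 325.6 K: ΣzᵢP/Pᵢˢᵃᵗ = 1.6086
  T = 370.7 K: ΣzᵢP/Pᵢˢᵃᵗ = 0.5123
  T = 348.1 K: ΣzᵢP/Pᵢˢᵃᵗ = 0.8713
  T = 336.9 K: ΣzᵢP/Pᵢˢᵃᵗ = 1.1685
  T = 342.5 K: ΣzᵢP/Pᵢˢᵃᵗ = 1.0063
  T = 345.3 K: ΣzᵢP/Pᵢˢᵃᵗ = 0.9357
Interpolating between 342.5 K and 345.3 K gives T ≈ 342.7 K.

T = 342.7 K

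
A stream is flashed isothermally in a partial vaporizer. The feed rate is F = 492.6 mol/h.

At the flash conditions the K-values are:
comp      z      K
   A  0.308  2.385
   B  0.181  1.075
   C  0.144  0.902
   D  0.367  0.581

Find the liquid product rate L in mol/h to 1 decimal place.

Newton–Raphson from V/F = 0.31:
  V/F = 0.310: g = 0.1204, g' = -0.377 → V/F = 0.630
  V/F = 0.630: g = 0.0169, g' = -0.290 → V/F = 0.688
  V/F = 0.688: g = 0.0002, g' = -0.285 → V/F = 0.689
Converged at V/F = 0.689.
Then V = V/F·F = 0.6886·492.6 = 339.2 mol/h and L = F − V = 153.4 mol/h.

L = 153.4 mol/h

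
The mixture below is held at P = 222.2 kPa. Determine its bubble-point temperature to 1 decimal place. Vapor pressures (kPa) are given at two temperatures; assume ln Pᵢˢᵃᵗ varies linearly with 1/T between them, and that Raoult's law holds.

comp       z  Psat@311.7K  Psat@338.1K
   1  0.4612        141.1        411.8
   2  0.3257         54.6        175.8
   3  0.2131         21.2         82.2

Bubble-point temperature: ΣzᵢPᵢˢᵃᵗ(T) = P. Interpolate ln Pᵢˢᵃᵗ = aᵢ + bᵢ/T.
  T = 311.7 K: ΣzᵢPᵢˢᵃᵗ = 87.38 kPa
  T = 338.1 K: ΣzᵢPᵢˢᵃᵗ = 264.70 kPa
  T = 324.9 K: ΣzᵢPᵢˢᵃᵗ = 155.44 kPa
  T = 331.5 K: ΣzᵢPᵢˢᵃᵗ = 203.88 kPa
  T = 334.8 K: ΣzᵢPᵢˢᵃᵗ = 232.60 kPa
  T = 333.1 K: ΣzᵢPᵢˢᵃᵗ = 217.40 kPa
Interpolating between 333.1 K and 334.8 K gives T ≈ 333.6 K.

T = 333.6 K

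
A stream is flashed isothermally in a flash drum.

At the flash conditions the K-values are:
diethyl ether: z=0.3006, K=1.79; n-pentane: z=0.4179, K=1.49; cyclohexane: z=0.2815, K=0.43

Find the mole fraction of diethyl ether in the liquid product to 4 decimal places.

x_diethyl ether = 0.1847

Material balance + equilibrium reduce to Σ zᵢ(Kᵢ−1)/(1+V/F(Kᵢ−1)) = 0.
g(0) = ΣzᵢKᵢ − 1 = 0.2818 and g(1) = 1 − Σzᵢ/Kᵢ = -0.1031, so a root lies in (0, 1).
Newton–Raphson from V/F = 0.5:
  V/F = 0.5000: g = 0.11029, g' = -0.3400 → V/F = 0.8244
  V/F = 0.8244: g = -0.01301, g' = -0.4452 → V/F = 0.7951
  V/F = 0.7951: g = -0.00025, g' = -0.4287 → V/F = 0.7946
Converged at V/F = 0.7946.
Compositions from xᵢ = zᵢ/(1+V/F(Kᵢ−1)), yᵢ = Kᵢxᵢ:
  diethyl ether: x = 0.1847, y = 0.3306
  n-pentane: x = 0.3008, y = 0.4482
  cyclohexane: x = 0.5145, y = 0.2212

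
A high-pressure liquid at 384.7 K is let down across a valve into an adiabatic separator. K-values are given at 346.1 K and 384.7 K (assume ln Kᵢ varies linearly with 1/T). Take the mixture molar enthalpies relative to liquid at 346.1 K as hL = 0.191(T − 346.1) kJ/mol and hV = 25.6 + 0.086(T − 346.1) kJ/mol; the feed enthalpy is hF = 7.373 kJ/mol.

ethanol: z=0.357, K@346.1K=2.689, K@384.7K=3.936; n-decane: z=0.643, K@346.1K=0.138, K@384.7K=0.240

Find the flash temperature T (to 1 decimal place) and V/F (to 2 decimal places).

Adiabatic flash: solve Rachford–Rice at each trial T, then check hF = ψ·hV(T) + (1−ψ)·hL(T).
  T = 346.1 K: K = (2.689, 0.138), RR gives ψ = 0.033, H_out = 0.856 kJ/mol
  T = 384.7 K: K = (3.936, 0.240), RR gives ψ = 0.251, H_out = 12.775 kJ/mol
  T = 365.4 K: K = (3.286, 0.185), RR gives ψ = 0.157, H_out = 7.378 kJ/mol
  T = 355.8 K: K = (2.982, 0.160), RR gives ψ = 0.101, H_out = 4.331 kJ/mol
  T = 360.6 K: K = (3.133, 0.172), RR gives ψ = 0.130, H_out = 5.894 kJ/mol
  T = 363.0 K: K = (3.209, 0.178), RR gives ψ = 0.143, H_out = 6.645 kJ/mol
Linear interpolation between T = 363.0 (H_out = 6.645) and T = 365.4 (H_out = 7.378) on hF = 7.373 gives T ≈ 365.4 K, at which ψ = 0.16.

T = 365.4 K, V/F = 0.16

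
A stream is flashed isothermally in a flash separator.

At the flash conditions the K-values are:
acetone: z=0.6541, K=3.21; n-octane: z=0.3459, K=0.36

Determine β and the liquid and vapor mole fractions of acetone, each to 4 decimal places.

β = 0.8655, x_acetone = 0.2246, y_acetone = 0.7208

Material balance + equilibrium reduce to Σ zᵢ(Kᵢ−1)/(1+β(Kᵢ−1)) = 0.
g(0) = ΣzᵢKᵢ − 1 = 1.2242 and g(1) = 1 − Σzᵢ/Kᵢ = -0.1646, so a root lies in (0, 1).
Iterate (Newton) starting at β = 0.5:
  β = 0.5000: g = 0.36117, g' = -1.0274 → β = 0.8515
  β = 0.8515: g = 0.01507, g' = -1.0690 → β = 0.8656
  β = 0.8656: g = -0.00014, g' = -1.0888 → β = 0.8655
Converged at β = 0.8655.
Compositions from xᵢ = zᵢ/(1+β(Kᵢ−1)), yᵢ = Kᵢxᵢ:
  acetone: x = 0.2246, y = 0.7208
  n-octane: x = 0.7754, y = 0.2792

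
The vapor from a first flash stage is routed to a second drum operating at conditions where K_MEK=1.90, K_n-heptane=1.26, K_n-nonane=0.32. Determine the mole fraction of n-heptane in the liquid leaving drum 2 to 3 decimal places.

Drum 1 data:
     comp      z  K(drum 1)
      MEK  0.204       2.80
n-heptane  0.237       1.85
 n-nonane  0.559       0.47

Drum 1:
Material balance + equilibrium reduce to Σ zᵢ(Kᵢ−1)/(1+ψ₁(Kᵢ−1)) = 0.
g(0) = ΣzᵢKᵢ − 1 = 0.272 and g(1) = 1 − Σzᵢ/Kᵢ = -0.390, so a root lies in (0, 1).
Iterate (Newton) starting at ψ₁ = 0.64:
  ψ₁ = 0.640: g = -0.1472, g' = -0.574 → ψ₁ = 0.384
  ψ₁ = 0.384: g = -0.0027, g' = -0.576 → ψ₁ = 0.379
Converged at ψ₁ = 0.379.
Drum-1 compositions:
  MEK: x = 0.121, y = 0.340
  n-heptane: x = 0.179, y = 0.332
  n-nonane: x = 0.699, y = 0.329
Drum-2 feed = drum-1 vapor: z₂ = (0.3396, 0.3317, 0.3287).
Drum 2:
Material balance + equilibrium reduce to Σ zᵢ(Kᵢ−1)/(1+ψ₂(Kᵢ−1)) = 0.
Check two-phase: ΣzᵢKᵢ = 1.168 > 1 and Σzᵢ/Kᵢ = 1.469 > 1, so g(0) = 0.168 > 0 and g(1) = -0.469 < 0.
Newton iteration, ψ₂⁰ = 0.5:
  ψ₂ = 0.500: g = -0.0516, g' = -0.497 → ψ₂ = 0.396
  ψ₂ = 0.396: g = -0.0025, g' = -0.453 → ψ₂ = 0.391
Converged at ψ₂ = 0.391.
  MEK: x = 0.251, y = 0.477
  n-heptane: x = 0.301, y = 0.379
  n-nonane: x = 0.448, y = 0.143

x_n-heptane (drum 2) = 0.301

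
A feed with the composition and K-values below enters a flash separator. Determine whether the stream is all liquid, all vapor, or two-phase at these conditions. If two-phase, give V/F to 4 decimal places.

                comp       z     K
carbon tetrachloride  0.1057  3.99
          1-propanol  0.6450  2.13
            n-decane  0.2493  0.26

ΣzᵢKᵢ = 1.8604; Σzᵢ/Kᵢ = 1.2882.
Both exceed 1, so a two-phase solution exists.
Material balance + equilibrium reduce to Σ zᵢ(Kᵢ−1)/(1+ψ(Kᵢ−1)) = 0.
Newton iteration, ψ⁰ = 0.54:
  ψ = 0.5400: g = 0.26626, g' = -0.8346 → ψ = 0.8590
  ψ = 0.8590: g = -0.04796, g' = -1.3148 → ψ = 0.8225
  ψ = 0.8225: g = -0.00234, g' = -1.1917 → ψ = 0.8206
Converged at ψ = 0.8206.

two-phase, V/F = 0.8206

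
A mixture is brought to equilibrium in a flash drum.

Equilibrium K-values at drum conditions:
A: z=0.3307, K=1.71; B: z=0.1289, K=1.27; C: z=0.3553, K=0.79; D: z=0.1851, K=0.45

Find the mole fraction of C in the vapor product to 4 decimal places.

y_C = 0.3072

Newton iteration, ψ⁰ = 0.5:
  ψ = 0.5000: g = -0.01984, g' = -0.2242 → ψ = 0.4115
  ψ = 0.4115: g = -0.00022, g' = -0.2198 → ψ = 0.4105
Converged at ψ = 0.4105.
Compositions from xᵢ = zᵢ/(1+ψ(Kᵢ−1)), yᵢ = Kᵢxᵢ:
  A: x = 0.2561, y = 0.4379
  B: x = 0.1160, y = 0.1474
  C: x = 0.3888, y = 0.3072
  D: x = 0.2391, y = 0.1076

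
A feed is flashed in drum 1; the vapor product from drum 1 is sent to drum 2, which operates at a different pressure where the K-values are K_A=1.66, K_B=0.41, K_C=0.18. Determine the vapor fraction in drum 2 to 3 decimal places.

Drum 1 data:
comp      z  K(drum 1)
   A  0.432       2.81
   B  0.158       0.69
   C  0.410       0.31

Drum 1:
Material balance + equilibrium reduce to Σ zᵢ(Kᵢ−1)/(1+ψ₁(Kᵢ−1)) = 0.
Check two-phase: ΣzᵢKᵢ = 1.450 > 1 and Σzᵢ/Kᵢ = 1.705 > 1, so g(0) = 0.450 > 0 and g(1) = -0.705 < 0.
Iterate (Newton) starting at ψ₁ = 0.5:
  ψ₁ = 0.500: g = -0.0794, g' = -0.866 → ψ₁ = 0.408
Converged at ψ₁ = 0.408.
Drum-1 compositions:
  A: x = 0.249, y = 0.698
  B: x = 0.181, y = 0.125
  C: x = 0.571, y = 0.177
Drum-2 feed = drum-1 vapor: z₂ = (0.6983, 0.1248, 0.1769).
Drum 2:
Material balance + equilibrium reduce to Σ zᵢ(Kᵢ−1)/(1+ψ₂(Kᵢ−1)) = 0.
g(0) = ΣzᵢKᵢ − 1 = 0.242 and g(1) = 1 − Σzᵢ/Kᵢ = -0.708, so a root lies in (0, 1).
Iterate (Newton) starting at ψ₂ = 0.54:
  ψ₂ = 0.540: g = -0.0286, g' = -0.642 → ψ₂ = 0.495
  ψ₂ = 0.495: g = -0.0010, g' = -0.597 → ψ₂ = 0.494
Converged at ψ₂ = 0.494.
  A: x = 0.527, y = 0.874
  B: x = 0.176, y = 0.072
  C: x = 0.297, y = 0.053

V/F (drum 2) = 0.494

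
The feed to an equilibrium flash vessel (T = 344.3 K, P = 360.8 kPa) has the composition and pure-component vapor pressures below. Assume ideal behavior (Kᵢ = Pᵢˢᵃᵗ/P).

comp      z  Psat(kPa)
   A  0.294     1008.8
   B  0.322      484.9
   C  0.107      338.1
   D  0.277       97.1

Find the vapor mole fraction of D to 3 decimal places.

y_D = 0.128

Raoult's law: Kᵢ = Pᵢˢᵃᵗ/P = Pᵢˢᵃᵗ/360.8.
  K_A = 1008.8/360.8 = 2.79601, K_B = 484.9/360.8 = 1.34396, K_C = 338.1/360.8 = 0.93708, K_D = 97.1/360.8 = 0.26912
Rachford–Rice: g(ψ) = Σ zᵢ(Kᵢ−1)/(1+ψ(Kᵢ−1)) = 0.
Feasibility: ΣzᵢKᵢ = 1.430, Σzᵢ/Kᵢ = 1.488 — both > 1, two phases present.
Newton iteration, ψ⁰ = 0.61:
  ψ = 0.610: g = -0.0288, g' = -0.724 → ψ = 0.570
  ψ = 0.570: g = -0.0006, g' = -0.694 → ψ = 0.569
Converged at ψ = 0.569.
Compositions from xᵢ = zᵢ/(1+ψ(Kᵢ−1)), yᵢ = Kᵢxᵢ:
  A: x = 0.145, y = 0.406
  B: x = 0.269, y = 0.362
  C: x = 0.111, y = 0.104
  D: x = 0.474, y = 0.128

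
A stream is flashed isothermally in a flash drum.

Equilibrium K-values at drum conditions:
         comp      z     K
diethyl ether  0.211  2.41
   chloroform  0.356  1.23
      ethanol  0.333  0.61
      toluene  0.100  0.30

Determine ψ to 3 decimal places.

Newton iteration, ψ⁰ = 0.5:
  ψ = 0.500: g = -0.0211, g' = -0.354 → ψ = 0.440
Converged at ψ = 0.440.

ψ = 0.440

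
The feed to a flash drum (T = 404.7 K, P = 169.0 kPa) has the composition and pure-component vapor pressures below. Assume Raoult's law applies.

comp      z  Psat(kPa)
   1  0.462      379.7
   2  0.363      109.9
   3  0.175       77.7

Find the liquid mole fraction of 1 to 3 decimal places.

Raoult's law: Kᵢ = Pᵢˢᵃᵗ/P = Pᵢˢᵃᵗ/169.0.
  K_1 = 379.7/169.0 = 2.24675, K_2 = 109.9/169.0 = 0.65030, K_3 = 77.7/169.0 = 0.45976
Material balance + equilibrium reduce to Σ zᵢ(Kᵢ−1)/(1+ψ(Kᵢ−1)) = 0.
g(0) = ΣzᵢKᵢ − 1 = 0.355 and g(1) = 1 − Σzᵢ/Kᵢ = -0.144, so a root lies in (0, 1).
Iterate (Newton) starting at ψ = 0.5:
  ψ = 0.500: g = 0.0714, g' = -0.434 → ψ = 0.665
  ψ = 0.665: g = 0.0020, g' = -0.414 → ψ = 0.670
Converged at ψ = 0.670.
Compositions from xᵢ = zᵢ/(1+ψ(Kᵢ−1)), yᵢ = Kᵢxᵢ:
  1: x = 0.252, y = 0.566
  2: x = 0.474, y = 0.308
  3: x = 0.274, y = 0.126

x_1 = 0.252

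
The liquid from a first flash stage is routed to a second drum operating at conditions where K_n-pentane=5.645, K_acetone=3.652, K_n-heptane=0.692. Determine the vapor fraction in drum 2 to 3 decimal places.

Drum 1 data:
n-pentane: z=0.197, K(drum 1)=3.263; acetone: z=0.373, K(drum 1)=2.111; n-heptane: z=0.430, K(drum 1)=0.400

Drum 1:
Let ψ₁ = V/F and solve Σ zᵢ(Kᵢ−1)/(1+ψ₁(Kᵢ−1)) = 0.
Check two-phase: ΣzᵢKᵢ = 1.602 > 1 and Σzᵢ/Kᵢ = 1.312 > 1, so g(0) = 0.602 > 0 and g(1) = -0.312 < 0.
Newton iteration, ψ₁⁰ = 0.33:
  ψ₁ = 0.330: g = 0.2368, g' = -0.818 → ψ₁ = 0.619
  ψ₁ = 0.619: g = 0.0204, g' = -0.729 → ψ₁ = 0.648
  ψ₁ = 0.648: g = -0.0001, g' = -0.736 → ψ₁ = 0.647
Converged at ψ₁ = 0.647.
Drum-1 compositions:
  n-pentane: x = 0.080, y = 0.261
  acetone: x = 0.217, y = 0.458
  n-heptane: x = 0.703, y = 0.281
Drum-2 feed = drum-1 liquid: z₂ = (0.0799, 0.2170, 0.7031).
Drum 2:
Iterate (Newton) starting at ψ₂ = 0.41:
  ψ₂ = 0.410: g = 0.1556, g' = -0.642 → ψ₂ = 0.652
  ψ₂ = 0.652: g = 0.0318, g' = -0.415 → ψ₂ = 0.729
  ψ₂ = 0.729: g = 0.0015, g' = -0.378 → ψ₂ = 0.733
Converged at ψ₂ = 0.733.
  n-pentane: x = 0.018, y = 0.102
  acetone: x = 0.074, y = 0.269
  n-heptane: x = 0.908, y = 0.628

V/F (drum 2) = 0.733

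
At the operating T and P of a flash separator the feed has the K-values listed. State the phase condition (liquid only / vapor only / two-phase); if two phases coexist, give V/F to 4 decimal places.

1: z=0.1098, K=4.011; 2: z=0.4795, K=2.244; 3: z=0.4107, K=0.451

ΣzᵢKᵢ = 1.7016; Σzᵢ/Kᵢ = 1.1517.
Both exceed 1, so a two-phase solution exists.
Rachford–Rice: g(ψ) = Σ zᵢ(Kᵢ−1)/(1+ψ(Kᵢ−1)) = 0.
Newton–Raphson from ψ = 0.5:
  ψ = 0.5000: g = 0.18892, g' = -0.6758 → ψ = 0.7796
  ψ = 0.7796: g = 0.00743, g' = -0.6584 → ψ = 0.7908
Converged at ψ = 0.7908.

two-phase, V/F = 0.7908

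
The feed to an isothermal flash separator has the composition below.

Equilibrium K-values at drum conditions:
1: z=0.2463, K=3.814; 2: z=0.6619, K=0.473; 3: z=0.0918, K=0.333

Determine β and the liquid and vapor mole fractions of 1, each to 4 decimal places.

Rachford–Rice: g(β) = Σ zᵢ(Kᵢ−1)/(1+β(Kᵢ−1)) = 0.
Feasibility: ΣzᵢKᵢ = 1.2830, Σzᵢ/Kᵢ = 1.7396 — both > 1, two phases present.
Newton–Raphson from β = 0.45:
  β = 0.4500: g = -0.23893, g' = -0.7790 → β = 0.1433
  β = 0.1433: g = 0.04891, g' = -1.2555 → β = 0.1822
  β = 0.1822: g = 0.00255, g' = -1.1301 → β = 0.1845
Converged at β = 0.1845.
Compositions from xᵢ = zᵢ/(1+β(Kᵢ−1)), yᵢ = Kᵢxᵢ:
  1: x = 0.1621, y = 0.6183
  2: x = 0.7332, y = 0.3468
  3: x = 0.1047, y = 0.0349

β = 0.1845, x_1 = 0.1621, y_1 = 0.6183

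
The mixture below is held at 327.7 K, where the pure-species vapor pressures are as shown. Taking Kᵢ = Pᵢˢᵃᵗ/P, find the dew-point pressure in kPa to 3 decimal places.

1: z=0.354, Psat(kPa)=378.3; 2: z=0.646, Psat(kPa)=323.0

At the dew point ψ → 1, so Σzᵢ/Kᵢ = 1 with Kᵢ = Pᵢˢᵃᵗ/P ⇒ 1/P = Σzᵢ/Pᵢˢᵃᵗ.
1/P = 0.354/378.3 + 0.646/323.0 = 0.002936 ⇒ P = 340.627 kPa

Pdew = 340.627 kPa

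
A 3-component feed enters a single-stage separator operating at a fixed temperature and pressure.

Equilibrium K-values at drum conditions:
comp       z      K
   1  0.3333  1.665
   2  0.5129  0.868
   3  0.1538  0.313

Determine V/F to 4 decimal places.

V/F = 0.2162

Newton–Raphson from V/F = 0.44:
  V/F = 0.4400: g = -0.05184, g' = -0.2474 → V/F = 0.2305
  V/F = 0.2305: g = -0.00317, g' = -0.2228 → V/F = 0.2162
Converged at V/F = 0.2162.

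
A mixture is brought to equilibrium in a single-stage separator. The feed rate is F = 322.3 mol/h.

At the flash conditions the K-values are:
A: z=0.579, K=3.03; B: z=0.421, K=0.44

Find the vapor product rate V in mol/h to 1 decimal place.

Material balance + equilibrium reduce to Σ zᵢ(Kᵢ−1)/(1+V/F(Kᵢ−1)) = 0.
Feasibility: ΣzᵢKᵢ = 1.940, Σzᵢ/Kᵢ = 1.148 — both > 1, two phases present.
Newton iteration, V/F⁰ = 0.68:
  V/F = 0.680: g = 0.1130, g' = -0.765 → V/F = 0.828
  V/F = 0.828: g = -0.0009, g' = -0.791 → V/F = 0.827
Converged at V/F = 0.827.
Then V = V/F·F = 0.8265·322.3 = 266.4 mol/h and L = F − V = 55.9 mol/h.

V = 266.4 mol/h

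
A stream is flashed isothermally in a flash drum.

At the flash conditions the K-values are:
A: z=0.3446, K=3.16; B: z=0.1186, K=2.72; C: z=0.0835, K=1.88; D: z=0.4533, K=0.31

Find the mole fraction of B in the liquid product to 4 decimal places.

Material balance + equilibrium reduce to Σ zᵢ(Kᵢ−1)/(1+ψ(Kᵢ−1)) = 0.
Feasibility: ΣzᵢKᵢ = 1.7090, Σzᵢ/Kᵢ = 1.6593 — both > 1, two phases present.
Iterate (Newton) starting at ψ = 0.5:
  ψ = 0.5000: g = 0.04103, g' = -1.0073 → ψ = 0.5407
  ψ = 0.5407: g = -0.00012, g' = -1.0151 → ψ = 0.5406
Converged at ψ = 0.5406.
Compositions from xᵢ = zᵢ/(1+ψ(Kᵢ−1)), yᵢ = Kᵢxᵢ:
  A: x = 0.1590, y = 0.5023
  B: x = 0.0615, y = 0.1672
  C: x = 0.0566, y = 0.1064
  D: x = 0.7230, y = 0.2241

x_B = 0.0615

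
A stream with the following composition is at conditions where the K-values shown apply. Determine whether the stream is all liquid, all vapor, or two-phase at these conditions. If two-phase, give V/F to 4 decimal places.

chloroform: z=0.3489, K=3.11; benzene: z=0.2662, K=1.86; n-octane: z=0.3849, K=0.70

all vapor

ΣzᵢKᵢ = 1.8496; Σzᵢ/Kᵢ = 0.8052.
Since Σzᵢ/Kᵢ < 1 the mixture is above its dew point — single vapor phase.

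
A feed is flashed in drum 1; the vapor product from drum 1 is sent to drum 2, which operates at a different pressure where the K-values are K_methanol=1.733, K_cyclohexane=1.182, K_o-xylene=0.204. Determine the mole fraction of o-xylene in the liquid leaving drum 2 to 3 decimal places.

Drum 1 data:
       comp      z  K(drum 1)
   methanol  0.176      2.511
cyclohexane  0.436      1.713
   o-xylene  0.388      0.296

x_o-xylene (drum 2) = 0.293

Drum 1:
Let ψ₁ = V/F and solve Σ zᵢ(Kᵢ−1)/(1+ψ₁(Kᵢ−1)) = 0.
Feasibility: ΣzᵢKᵢ = 1.304, Σzᵢ/Kᵢ = 1.635 — both > 1, two phases present.
Newton iteration, ψ₁⁰ = 0.5:
  ψ₁ = 0.500: g = -0.0409, g' = -0.709 → ψ₁ = 0.442
  ψ₁ = 0.442: g = -0.0009, g' = -0.678 → ψ₁ = 0.441
Converged at ψ₁ = 0.441.
Drum-1 compositions:
  methanol: x = 0.106, y = 0.265
  cyclohexane: x = 0.332, y = 0.568
  o-xylene: x = 0.563, y = 0.167
Drum-2 feed = drum-1 vapor: z₂ = (0.2652, 0.5682, 0.1665).
Drum 2:
Rachford–Rice: g(ψ₂) = Σ zᵢ(Kᵢ−1)/(1+ψ₂(Kᵢ−1)) = 0.
Feasibility: ΣzᵢKᵢ = 1.165, Σzᵢ/Kᵢ = 1.450 — both > 1, two phases present.
Iterate (Newton) starting at ψ₂ = 0.5:
  ψ₂ = 0.500: g = 0.0168, g' = -0.383 → ψ₂ = 0.544
  ψ₂ = 0.544: g = -0.0007, g' = -0.417 → ψ₂ = 0.542
Converged at ψ₂ = 0.542.
  methanol: x = 0.190, y = 0.329
  cyclohexane: x = 0.517, y = 0.611
  o-xylene: x = 0.293, y = 0.060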